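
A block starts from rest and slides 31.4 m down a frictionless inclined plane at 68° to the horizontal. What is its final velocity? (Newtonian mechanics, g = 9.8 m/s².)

a = g sin(θ) = 9.8 × sin(68°) = 9.0864 m/s²
v = √(2ad) = √(2 × 9.0864 × 31.4) = 23.89 m/s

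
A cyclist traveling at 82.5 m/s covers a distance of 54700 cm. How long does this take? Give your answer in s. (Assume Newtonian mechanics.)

d = 54700 cm × 0.01 = 547.0 m
t = d / v = 547.0 / 82.5 = 6.63 s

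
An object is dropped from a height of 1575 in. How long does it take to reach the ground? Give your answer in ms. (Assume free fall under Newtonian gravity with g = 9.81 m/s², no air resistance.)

h = 1575 in × 0.0254 = 40.005 m
t = √(2h/g) = √(2 × 40.005 / 9.81) = 2.85586 s
t = 2.85586 s / 0.001 = 2856 ms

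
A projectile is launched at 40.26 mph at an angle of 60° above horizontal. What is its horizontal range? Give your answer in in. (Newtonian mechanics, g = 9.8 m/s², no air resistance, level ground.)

v₀ = 40.26 mph × 0.44704 = 17.9978 m/s
R = v₀² × sin(2θ) / g = 17.9978² × sin(2 × 60°) / 9.8 = 323.921 × 0.866025 / 9.8 = 28.6249 m
R = 28.6249 m / 0.0254 = 1127 in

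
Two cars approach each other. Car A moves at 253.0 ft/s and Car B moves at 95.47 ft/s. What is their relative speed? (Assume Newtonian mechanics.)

v_rel = v_A + v_B = 253.0 + 95.47 = 348.47 ft/s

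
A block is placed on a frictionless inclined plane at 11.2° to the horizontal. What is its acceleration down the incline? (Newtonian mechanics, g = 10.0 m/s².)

a = g sin(θ) = 10.0 × sin(11.2°) = 10.0 × 0.1942 = 1.94 m/s²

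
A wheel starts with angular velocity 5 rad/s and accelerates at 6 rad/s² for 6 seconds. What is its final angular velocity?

ω = ω₀ + αt = 5 + 6 × 6 = 41 rad/s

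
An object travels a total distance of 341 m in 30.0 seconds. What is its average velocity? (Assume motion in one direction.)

v_avg = Δd / Δt = 341 / 30.0 = 11.37 m/s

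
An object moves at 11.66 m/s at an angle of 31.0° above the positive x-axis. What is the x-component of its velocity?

vₓ = v cos(θ) = 11.66 × cos(31.0°) = 9.99 m/s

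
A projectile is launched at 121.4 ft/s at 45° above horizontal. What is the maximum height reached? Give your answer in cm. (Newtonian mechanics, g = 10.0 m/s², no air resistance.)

v₀ = 121.4 ft/s × 0.3048 = 37.0027 m/s
H = v₀² × sin²(θ) / (2g) = 37.0027² × sin(45°)² / (2 × 10.0) = 1369.2 × 0.5 / 20.0 = 34.23 m
H = 34.23 m / 0.01 = 3423 cm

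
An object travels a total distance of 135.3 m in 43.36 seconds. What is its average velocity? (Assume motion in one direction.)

v_avg = Δd / Δt = 135.3 / 43.36 = 3.12 m/s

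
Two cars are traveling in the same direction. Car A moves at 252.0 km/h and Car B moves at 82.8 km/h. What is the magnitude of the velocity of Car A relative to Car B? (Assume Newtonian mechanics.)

v_rel = |v_A - v_B| = |252.0 - 82.8| = 169.2 km/h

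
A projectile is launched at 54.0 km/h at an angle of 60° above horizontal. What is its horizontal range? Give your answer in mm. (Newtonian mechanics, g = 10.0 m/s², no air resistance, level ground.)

v₀ = 54.0 km/h × 0.2777777777777778 = 15.0 m/s
R = v₀² × sin(2θ) / g = 15.0² × sin(2 × 60°) / 10.0 = 225.0 × 0.866025 / 10.0 = 19.4856 m
R = 19.4856 m / 0.001 = 19490 mm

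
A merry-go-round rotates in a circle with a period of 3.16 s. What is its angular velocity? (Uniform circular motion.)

ω = 2π/T = 2π/3.16 = 1.9883 rad/s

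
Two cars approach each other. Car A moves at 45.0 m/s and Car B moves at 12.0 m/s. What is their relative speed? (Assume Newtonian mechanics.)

v_rel = v_A + v_B = 45.0 + 12.0 = 57.0 m/s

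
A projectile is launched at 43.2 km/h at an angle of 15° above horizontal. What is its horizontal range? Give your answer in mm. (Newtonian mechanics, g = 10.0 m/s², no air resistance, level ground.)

v₀ = 43.2 km/h × 0.2777777777777778 = 12.0 m/s
R = v₀² × sin(2θ) / g = 12.0² × sin(2 × 15°) / 10.0 = 144.0 × 0.5 / 10.0 = 7.2 m
R = 7.2 m / 0.001 = 7200 mm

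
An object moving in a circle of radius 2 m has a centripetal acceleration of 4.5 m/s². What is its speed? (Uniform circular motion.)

v = √(a_c × r) = √(4.5 × 2) = 3.0 m/s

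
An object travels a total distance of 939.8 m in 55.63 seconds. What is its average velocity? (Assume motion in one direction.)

v_avg = Δd / Δt = 939.8 / 55.63 = 16.89 m/s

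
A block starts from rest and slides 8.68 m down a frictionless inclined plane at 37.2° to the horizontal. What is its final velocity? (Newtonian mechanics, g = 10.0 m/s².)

a = g sin(θ) = 10.0 × sin(37.2°) = 6.046 m/s²
v = √(2ad) = √(2 × 6.046 × 8.68) = 10.24 m/s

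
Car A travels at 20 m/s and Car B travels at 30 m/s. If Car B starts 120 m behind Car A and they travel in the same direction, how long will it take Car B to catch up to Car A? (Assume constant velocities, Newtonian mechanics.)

Relative speed: v_rel = 30 - 20 = 10 m/s
Time to catch: t = d₀/v_rel = 120/10 = 12.0 s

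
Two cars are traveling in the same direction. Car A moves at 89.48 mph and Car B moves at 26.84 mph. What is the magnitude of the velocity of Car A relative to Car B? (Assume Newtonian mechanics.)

v_rel = |v_A - v_B| = |89.48 - 26.84| = 62.64 mph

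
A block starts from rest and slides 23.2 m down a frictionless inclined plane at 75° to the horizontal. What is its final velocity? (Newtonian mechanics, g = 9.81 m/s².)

a = g sin(θ) = 9.81 × sin(75°) = 9.4757 m/s²
v = √(2ad) = √(2 × 9.4757 × 23.2) = 20.97 m/s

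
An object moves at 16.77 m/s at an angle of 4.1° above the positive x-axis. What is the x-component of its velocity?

vₓ = v cos(θ) = 16.77 × cos(4.1°) = 16.73 m/s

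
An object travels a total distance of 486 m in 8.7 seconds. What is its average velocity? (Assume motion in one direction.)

v_avg = Δd / Δt = 486 / 8.7 = 55.86 m/s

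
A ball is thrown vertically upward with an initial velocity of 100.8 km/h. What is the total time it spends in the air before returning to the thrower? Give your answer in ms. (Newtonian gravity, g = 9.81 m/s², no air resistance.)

v₀ = 100.8 km/h × 0.2777777777777778 = 28.0 m/s
t_total = 2 × v₀ / g = 2 × 28.0 / 9.81 = 5.70846 s
t_total = 5.70846 s / 0.001 = 5708 ms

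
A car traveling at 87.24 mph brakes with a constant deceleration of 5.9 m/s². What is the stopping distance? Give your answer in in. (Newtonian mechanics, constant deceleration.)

v₀ = 87.24 mph × 0.44704 = 38.9998 m/s
d = v₀² / (2a) = 38.9998² / (2 × 5.9) = 1520.98 / 11.8 = 128.897 m
d = 128.897 m / 0.0254 = 5075 in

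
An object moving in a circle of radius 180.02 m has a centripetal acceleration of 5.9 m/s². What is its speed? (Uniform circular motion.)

v = √(a_c × r) = √(5.9 × 180.02) = 32.59 m/s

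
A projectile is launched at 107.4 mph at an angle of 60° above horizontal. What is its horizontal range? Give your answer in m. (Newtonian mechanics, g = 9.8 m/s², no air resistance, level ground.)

v₀ = 107.4 mph × 0.44704 = 48.0121 m/s
R = v₀² × sin(2θ) / g = 48.0121² × sin(2 × 60°) / 9.8 = 2305.16 × 0.866025 / 9.8 = 203.7 m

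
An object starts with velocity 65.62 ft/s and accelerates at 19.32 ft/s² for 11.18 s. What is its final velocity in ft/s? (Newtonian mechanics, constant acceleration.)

v₀ = 65.62 ft/s × 0.3048 = 20.001 m/s
a = 19.32 ft/s² × 0.3048 = 5.88874 m/s²
v = v₀ + a × t = 20.001 + 5.88874 × 11.18 = 85.8371 m/s
v = 85.8371 m/s / 0.3048 = 281.6 ft/s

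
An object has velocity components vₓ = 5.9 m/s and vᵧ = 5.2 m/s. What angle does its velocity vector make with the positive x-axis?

θ = arctan(vᵧ/vₓ) = arctan(5.2/5.9) = 41.39°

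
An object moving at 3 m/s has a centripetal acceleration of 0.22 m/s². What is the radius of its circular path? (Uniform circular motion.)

r = v²/a_c = 3²/0.22 = 40.91 m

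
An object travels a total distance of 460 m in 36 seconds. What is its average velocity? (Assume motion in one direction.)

v_avg = Δd / Δt = 460 / 36 = 12.78 m/s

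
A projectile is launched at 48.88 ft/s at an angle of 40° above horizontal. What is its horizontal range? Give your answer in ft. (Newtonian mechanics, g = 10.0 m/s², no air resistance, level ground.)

v₀ = 48.88 ft/s × 0.3048 = 14.8986 m/s
R = v₀² × sin(2θ) / g = 14.8986² × sin(2 × 40°) / 10.0 = 221.968 × 0.984808 / 10.0 = 21.8596 m
R = 21.8596 m / 0.3048 = 71.72 ft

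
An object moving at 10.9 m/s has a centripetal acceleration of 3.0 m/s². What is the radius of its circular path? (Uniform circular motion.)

r = v²/a_c = 10.9²/3.0 = 39.6 m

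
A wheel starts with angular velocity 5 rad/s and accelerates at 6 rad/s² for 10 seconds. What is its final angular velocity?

ω = ω₀ + αt = 5 + 6 × 10 = 65 rad/s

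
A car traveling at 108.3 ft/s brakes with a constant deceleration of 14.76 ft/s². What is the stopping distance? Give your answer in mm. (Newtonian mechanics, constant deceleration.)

v₀ = 108.3 ft/s × 0.3048 = 33.0098 m/s
a = 14.76 ft/s² × 0.3048 = 4.49885 m/s²
d = v₀² / (2a) = 33.0098² / (2 × 4.49885) = 1089.65 / 8.9977 = 121.103 m
d = 121.103 m / 0.001 = 121100 mm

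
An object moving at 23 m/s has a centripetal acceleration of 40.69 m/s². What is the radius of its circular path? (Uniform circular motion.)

r = v²/a_c = 23²/40.69 = 13.0 m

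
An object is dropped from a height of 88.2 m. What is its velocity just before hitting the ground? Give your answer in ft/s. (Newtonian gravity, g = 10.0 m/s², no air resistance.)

v = √(2gh) = √(2 × 10.0 × 88.2) = 42.0 m/s
v = 42.0 m/s / 0.3048 = 137.8 ft/s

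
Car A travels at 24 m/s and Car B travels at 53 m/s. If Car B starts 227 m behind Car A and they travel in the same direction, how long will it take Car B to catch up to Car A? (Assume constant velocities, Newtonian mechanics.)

Relative speed: v_rel = 53 - 24 = 29 m/s
Time to catch: t = d₀/v_rel = 227/29 = 7.83 s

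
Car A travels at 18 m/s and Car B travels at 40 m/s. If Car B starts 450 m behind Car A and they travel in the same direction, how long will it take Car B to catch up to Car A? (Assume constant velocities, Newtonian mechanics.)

Relative speed: v_rel = 40 - 18 = 22 m/s
Time to catch: t = d₀/v_rel = 450/22 = 20.45 s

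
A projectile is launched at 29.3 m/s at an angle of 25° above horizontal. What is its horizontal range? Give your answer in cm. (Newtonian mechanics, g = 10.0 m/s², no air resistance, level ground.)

R = v₀² × sin(2θ) / g = 29.3² × sin(2 × 25°) / 10.0 = 858.49 × 0.766044 / 10.0 = 65.7641 m
R = 65.7641 m / 0.01 = 6576 cm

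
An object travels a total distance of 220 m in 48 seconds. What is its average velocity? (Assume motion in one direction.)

v_avg = Δd / Δt = 220 / 48 = 4.58 m/s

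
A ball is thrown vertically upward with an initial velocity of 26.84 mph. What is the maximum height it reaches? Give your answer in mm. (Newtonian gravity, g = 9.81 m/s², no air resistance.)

v₀ = 26.84 mph × 0.44704 = 11.9986 m/s
h_max = v₀² / (2g) = 11.9986² / (2 × 9.81) = 143.966 / 19.62 = 7.33772 m
h_max = 7.33772 m / 0.001 = 7338 mm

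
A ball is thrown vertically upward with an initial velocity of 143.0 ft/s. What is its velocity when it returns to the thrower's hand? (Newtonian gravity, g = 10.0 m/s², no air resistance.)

By conservation of energy (no air resistance), the ball returns to the throw height with the same speed as launch, but directed downward.
|v_ground| = v₀ = 143.0 ft/s
v_ground = 143.0 ft/s (downward)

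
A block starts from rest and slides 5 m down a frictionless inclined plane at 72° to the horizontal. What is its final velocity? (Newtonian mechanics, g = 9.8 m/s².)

a = g sin(θ) = 9.8 × sin(72°) = 9.3204 m/s²
v = √(2ad) = √(2 × 9.3204 × 5) = 9.65 m/s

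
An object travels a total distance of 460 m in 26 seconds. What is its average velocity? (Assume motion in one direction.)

v_avg = Δd / Δt = 460 / 26 = 17.69 m/s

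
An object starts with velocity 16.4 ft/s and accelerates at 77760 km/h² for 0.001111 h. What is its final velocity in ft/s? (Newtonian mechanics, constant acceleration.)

v₀ = 16.4 ft/s × 0.3048 = 4.99872 m/s
a = 77760 km/h² × 7.716049382716049e-05 = 6.0 m/s²
t = 0.001111 h × 3600.0 = 3.9996 s
v = v₀ + a × t = 4.99872 + 6.0 × 3.9996 = 28.9963 m/s
v = 28.9963 m/s / 0.3048 = 95.13 ft/s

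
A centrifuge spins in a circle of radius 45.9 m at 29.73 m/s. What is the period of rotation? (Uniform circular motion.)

T = 2πr/v = 2π×45.9/29.73 = 9.7 s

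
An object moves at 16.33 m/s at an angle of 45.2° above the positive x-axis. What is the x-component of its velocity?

vₓ = v cos(θ) = 16.33 × cos(45.2°) = 11.51 m/s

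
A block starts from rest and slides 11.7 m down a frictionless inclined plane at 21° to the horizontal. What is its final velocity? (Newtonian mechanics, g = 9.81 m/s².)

a = g sin(θ) = 9.81 × sin(21°) = 3.5156 m/s²
v = √(2ad) = √(2 × 3.5156 × 11.7) = 9.07 m/s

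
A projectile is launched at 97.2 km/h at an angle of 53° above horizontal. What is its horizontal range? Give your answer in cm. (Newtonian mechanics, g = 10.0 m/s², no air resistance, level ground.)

v₀ = 97.2 km/h × 0.2777777777777778 = 27.0 m/s
R = v₀² × sin(2θ) / g = 27.0² × sin(2 × 53°) / 10.0 = 729.0 × 0.961262 / 10.0 = 70.076 m
R = 70.076 m / 0.01 = 7008 cm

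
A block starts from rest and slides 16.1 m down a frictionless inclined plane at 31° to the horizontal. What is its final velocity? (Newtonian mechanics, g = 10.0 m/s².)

a = g sin(θ) = 10.0 × sin(31°) = 5.1504 m/s²
v = √(2ad) = √(2 × 5.1504 × 16.1) = 12.88 m/s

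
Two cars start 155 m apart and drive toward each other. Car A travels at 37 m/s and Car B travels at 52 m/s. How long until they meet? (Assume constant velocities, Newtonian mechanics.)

Combined speed: v_combined = 37 + 52 = 89 m/s
Time to meet: t = d/v_combined = 155/89 = 1.74 s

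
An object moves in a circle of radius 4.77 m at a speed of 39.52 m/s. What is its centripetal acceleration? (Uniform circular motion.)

a_c = v²/r = 39.52²/4.77 = 1561.8304/4.77 = 327.43 m/s²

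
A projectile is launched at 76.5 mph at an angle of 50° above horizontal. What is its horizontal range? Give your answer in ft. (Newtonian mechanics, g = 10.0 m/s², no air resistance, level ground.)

v₀ = 76.5 mph × 0.44704 = 34.1986 m/s
R = v₀² × sin(2θ) / g = 34.1986² × sin(2 × 50°) / 10.0 = 1169.54 × 0.984808 / 10.0 = 115.177 m
R = 115.177 m / 0.3048 = 377.9 ft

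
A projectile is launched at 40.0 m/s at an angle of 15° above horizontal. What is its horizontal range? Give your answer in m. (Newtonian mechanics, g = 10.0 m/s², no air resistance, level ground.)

R = v₀² × sin(2θ) / g = 40.0² × sin(2 × 15°) / 10.0 = 1600.0 × 0.5 / 10.0 = 80.0 m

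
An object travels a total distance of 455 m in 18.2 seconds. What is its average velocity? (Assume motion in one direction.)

v_avg = Δd / Δt = 455 / 18.2 = 25.0 m/s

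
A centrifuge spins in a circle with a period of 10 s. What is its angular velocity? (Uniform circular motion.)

ω = 2π/T = 2π/10 = 0.6283 rad/s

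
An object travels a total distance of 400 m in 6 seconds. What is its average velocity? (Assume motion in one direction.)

v_avg = Δd / Δt = 400 / 6 = 66.67 m/s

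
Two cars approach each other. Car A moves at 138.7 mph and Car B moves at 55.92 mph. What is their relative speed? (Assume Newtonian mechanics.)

v_rel = v_A + v_B = 138.7 + 55.92 = 194.62 mph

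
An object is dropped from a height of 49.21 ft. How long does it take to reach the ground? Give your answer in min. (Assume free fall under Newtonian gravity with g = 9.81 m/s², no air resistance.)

h = 49.21 ft × 0.3048 = 14.9992 m
t = √(2h/g) = √(2 × 14.9992 / 9.81) = 1.7487 s
t = 1.7487 s / 60.0 = 0.02914 min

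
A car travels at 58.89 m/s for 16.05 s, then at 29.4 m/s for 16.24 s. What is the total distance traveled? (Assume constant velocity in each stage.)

d₁ = v₁t₁ = 58.89 × 16.05 = 945.1845 m
d₂ = v₂t₂ = 29.4 × 16.24 = 477.456 m
d_total = 945.1845 + 477.456 = 1422.64 m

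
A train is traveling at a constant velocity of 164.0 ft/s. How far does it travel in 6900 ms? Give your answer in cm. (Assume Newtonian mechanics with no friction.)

v = 164.0 ft/s × 0.3048 = 49.9872 m/s
t = 6900 ms × 0.001 = 6.9 s
d = v × t = 49.9872 × 6.9 = 344.912 m
d = 344.912 m / 0.01 = 34490 cm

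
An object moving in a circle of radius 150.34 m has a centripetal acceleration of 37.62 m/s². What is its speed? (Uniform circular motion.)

v = √(a_c × r) = √(37.62 × 150.34) = 75.2 m/s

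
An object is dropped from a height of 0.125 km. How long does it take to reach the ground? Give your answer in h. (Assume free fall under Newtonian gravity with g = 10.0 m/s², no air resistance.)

h = 0.125 km × 1000.0 = 125.0 m
t = √(2h/g) = √(2 × 125.0 / 10.0) = 5.0 s
t = 5.0 s / 3600.0 = 0.001389 h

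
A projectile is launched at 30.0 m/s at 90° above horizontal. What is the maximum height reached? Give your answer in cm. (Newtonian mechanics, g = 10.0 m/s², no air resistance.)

H = v₀² × sin²(θ) / (2g) = 30.0² × sin(90°)² / (2 × 10.0) = 900.0 × 1.0 / 20.0 = 45.0 m
H = 45.0 m / 0.01 = 4500 cm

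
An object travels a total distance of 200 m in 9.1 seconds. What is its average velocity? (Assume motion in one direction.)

v_avg = Δd / Δt = 200 / 9.1 = 21.98 m/s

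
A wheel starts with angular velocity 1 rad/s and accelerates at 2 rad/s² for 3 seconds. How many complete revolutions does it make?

θ = ω₀t + ½αt² = 1×3 + ½×2×3² = 12.0 rad
Total revolutions = θ/(2π) = 12.0/(2π) = 1.91
Complete revolutions = ⌊1.91⌋ = 1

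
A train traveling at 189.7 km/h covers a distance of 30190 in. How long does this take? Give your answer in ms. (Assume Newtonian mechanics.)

d = 30190 in × 0.0254 = 766.826 m
v = 189.7 km/h × 0.2777777777777778 = 52.6944 m/s
t = d / v = 766.826 / 52.6944 = 14.5523 s
t = 14.5523 s / 0.001 = 14550 ms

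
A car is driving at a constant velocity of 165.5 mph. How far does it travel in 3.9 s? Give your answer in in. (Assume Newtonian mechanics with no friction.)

v = 165.5 mph × 0.44704 = 73.9851 m/s
d = v × t = 73.9851 × 3.9 = 288.542 m
d = 288.542 m / 0.0254 = 11360 in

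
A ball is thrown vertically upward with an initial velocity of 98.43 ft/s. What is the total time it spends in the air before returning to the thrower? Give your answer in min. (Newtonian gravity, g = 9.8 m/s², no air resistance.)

v₀ = 98.43 ft/s × 0.3048 = 30.0015 m/s
t_total = 2 × v₀ / g = 2 × 30.0015 / 9.8 = 6.12276 s
t_total = 6.12276 s / 60.0 = 0.102 min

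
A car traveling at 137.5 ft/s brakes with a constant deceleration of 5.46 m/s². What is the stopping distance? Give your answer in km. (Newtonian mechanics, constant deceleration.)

v₀ = 137.5 ft/s × 0.3048 = 41.91 m/s
d = v₀² / (2a) = 41.91² / (2 × 5.46) = 1756.45 / 10.92 = 160.847 m
d = 160.847 m / 1000.0 = 0.1608 km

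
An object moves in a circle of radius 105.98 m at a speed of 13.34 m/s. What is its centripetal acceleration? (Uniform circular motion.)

a_c = v²/r = 13.34²/105.98 = 177.9556/105.98 = 1.68 m/s²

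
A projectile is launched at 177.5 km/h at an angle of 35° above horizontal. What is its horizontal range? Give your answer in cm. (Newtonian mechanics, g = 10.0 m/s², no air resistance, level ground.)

v₀ = 177.5 km/h × 0.2777777777777778 = 49.3056 m/s
R = v₀² × sin(2θ) / g = 49.3056² × sin(2 × 35°) / 10.0 = 2431.04 × 0.939693 / 10.0 = 228.443 m
R = 228.443 m / 0.01 = 22840 cm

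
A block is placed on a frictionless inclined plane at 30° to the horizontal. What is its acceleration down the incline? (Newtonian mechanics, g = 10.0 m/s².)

a = g sin(θ) = 10.0 × sin(30°) = 10.0 × 0.5 = 5.0 m/s²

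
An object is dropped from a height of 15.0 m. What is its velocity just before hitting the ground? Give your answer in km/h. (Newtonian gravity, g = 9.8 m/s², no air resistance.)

v = √(2gh) = √(2 × 9.8 × 15.0) = 17.1464 m/s
v = 17.1464 m/s / 0.2777777777777778 = 61.73 km/h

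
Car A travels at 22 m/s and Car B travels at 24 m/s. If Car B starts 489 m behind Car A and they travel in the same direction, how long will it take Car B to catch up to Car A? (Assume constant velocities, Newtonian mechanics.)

Relative speed: v_rel = 24 - 22 = 2 m/s
Time to catch: t = d₀/v_rel = 489/2 = 244.5 s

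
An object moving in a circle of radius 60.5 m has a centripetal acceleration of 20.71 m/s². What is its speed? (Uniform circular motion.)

v = √(a_c × r) = √(20.71 × 60.5) = 35.4 m/s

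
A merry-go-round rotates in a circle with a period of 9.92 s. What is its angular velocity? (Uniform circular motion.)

ω = 2π/T = 2π/9.92 = 0.6334 rad/s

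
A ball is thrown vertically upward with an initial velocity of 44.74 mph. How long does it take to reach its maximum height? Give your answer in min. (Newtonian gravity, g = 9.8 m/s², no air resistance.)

v₀ = 44.74 mph × 0.44704 = 20.0006 m/s
t_up = v₀ / g = 20.0006 / 9.8 = 2.04088 s
t_up = 2.04088 s / 60.0 = 0.03401 min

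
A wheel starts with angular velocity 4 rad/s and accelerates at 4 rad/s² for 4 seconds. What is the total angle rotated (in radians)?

θ = ω₀t + ½αt² = 4×4 + ½×4×4² = 48.0 rad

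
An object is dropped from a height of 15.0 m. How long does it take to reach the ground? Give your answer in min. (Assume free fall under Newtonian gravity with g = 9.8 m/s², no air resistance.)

t = √(2h/g) = √(2 × 15.0 / 9.8) = 1.74964 s
t = 1.74964 s / 60.0 = 0.02916 min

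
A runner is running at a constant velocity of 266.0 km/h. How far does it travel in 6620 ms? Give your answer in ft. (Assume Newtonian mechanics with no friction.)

v = 266.0 km/h × 0.2777777777777778 = 73.8889 m/s
t = 6620 ms × 0.001 = 6.62 s
d = v × t = 73.8889 × 6.62 = 489.145 m
d = 489.145 m / 0.3048 = 1605 ft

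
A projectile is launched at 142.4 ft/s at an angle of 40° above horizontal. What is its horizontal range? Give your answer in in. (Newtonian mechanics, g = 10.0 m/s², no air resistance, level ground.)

v₀ = 142.4 ft/s × 0.3048 = 43.4035 m/s
R = v₀² × sin(2θ) / g = 43.4035² × sin(2 × 40°) / 10.0 = 1883.86 × 0.984808 / 10.0 = 185.524 m
R = 185.524 m / 0.0254 = 7304 in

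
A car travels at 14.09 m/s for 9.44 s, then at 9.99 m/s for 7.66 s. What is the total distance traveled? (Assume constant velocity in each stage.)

d₁ = v₁t₁ = 14.09 × 9.44 = 133.0096 m
d₂ = v₂t₂ = 9.99 × 7.66 = 76.5234 m
d_total = 133.0096 + 76.5234 = 209.53 m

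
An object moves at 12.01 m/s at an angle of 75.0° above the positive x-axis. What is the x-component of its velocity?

vₓ = v cos(θ) = 12.01 × cos(75.0°) = 3.11 m/s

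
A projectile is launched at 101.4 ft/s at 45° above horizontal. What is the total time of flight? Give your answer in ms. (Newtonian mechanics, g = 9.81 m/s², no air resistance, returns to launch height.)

v₀ = 101.4 ft/s × 0.3048 = 30.9067 m/s
T = 2 × v₀ × sin(θ) / g = 2 × 30.9067 × sin(45°) / 9.81 = 2 × 30.9067 × 0.707107 / 9.81 = 4.45552 s
T = 4.45552 s / 0.001 = 4456 ms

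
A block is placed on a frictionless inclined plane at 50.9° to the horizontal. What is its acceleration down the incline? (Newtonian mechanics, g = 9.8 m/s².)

a = g sin(θ) = 9.8 × sin(50.9°) = 9.8 × 0.77605 = 7.61 m/s²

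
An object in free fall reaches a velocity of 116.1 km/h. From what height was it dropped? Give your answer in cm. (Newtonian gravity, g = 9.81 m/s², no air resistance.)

v = 116.1 km/h × 0.2777777777777778 = 32.25 m/s
h = v² / (2g) = 32.25² / (2 × 9.81) = 53.0103 m
h = 53.0103 m / 0.01 = 5301 cm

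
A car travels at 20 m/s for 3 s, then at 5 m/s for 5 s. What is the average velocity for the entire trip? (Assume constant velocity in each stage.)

d₁ = v₁t₁ = 20 × 3 = 60 m
d₂ = v₂t₂ = 5 × 5 = 25 m
d_total = 85 m, t_total = 8 s
v_avg = d_total/t_total = 85/8 = 10.62 m/s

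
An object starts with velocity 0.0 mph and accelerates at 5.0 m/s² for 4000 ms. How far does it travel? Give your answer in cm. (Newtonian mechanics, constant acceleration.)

v₀ = 0.0 mph × 0.44704 = 0.0 m/s
t = 4000 ms × 0.001 = 4.0 s
d = v₀ × t + ½ × a × t² = 0.0 × 4.0 + 0.5 × 5.0 × 4.0² = 40.0 m
d = 40.0 m / 0.01 = 4000 cm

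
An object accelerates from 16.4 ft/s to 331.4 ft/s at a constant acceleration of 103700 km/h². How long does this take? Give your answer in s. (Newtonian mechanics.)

v₀ = 16.4 ft/s × 0.3048 = 4.99872 m/s
v = 331.4 ft/s × 0.3048 = 101.011 m/s
a = 103700 km/h² × 7.716049382716049e-05 = 8.00154 m/s²
t = (v - v₀) / a = (101.011 - 4.99872) / 8.00154 = 12.0 s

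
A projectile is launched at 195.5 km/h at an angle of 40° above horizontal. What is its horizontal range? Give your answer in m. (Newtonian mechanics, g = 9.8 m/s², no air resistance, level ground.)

v₀ = 195.5 km/h × 0.2777777777777778 = 54.3056 m/s
R = v₀² × sin(2θ) / g = 54.3056² × sin(2 × 40°) / 9.8 = 2949.1 × 0.984808 / 9.8 = 296.4 m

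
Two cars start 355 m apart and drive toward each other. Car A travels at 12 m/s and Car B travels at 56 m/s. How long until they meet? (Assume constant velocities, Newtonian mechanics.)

Combined speed: v_combined = 12 + 56 = 68 m/s
Time to meet: t = d/v_combined = 355/68 = 5.22 s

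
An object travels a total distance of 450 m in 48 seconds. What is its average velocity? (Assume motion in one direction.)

v_avg = Δd / Δt = 450 / 48 = 9.38 m/s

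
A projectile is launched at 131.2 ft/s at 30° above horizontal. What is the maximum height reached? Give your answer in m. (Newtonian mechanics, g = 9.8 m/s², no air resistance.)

v₀ = 131.2 ft/s × 0.3048 = 39.9898 m/s
H = v₀² × sin²(θ) / (2g) = 39.9898² × sin(30°)² / (2 × 9.8) = 1599.18 × 0.25 / 19.6 = 20.4 m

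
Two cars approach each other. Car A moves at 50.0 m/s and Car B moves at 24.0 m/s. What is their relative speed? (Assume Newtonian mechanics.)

v_rel = v_A + v_B = 50.0 + 24.0 = 74.0 m/s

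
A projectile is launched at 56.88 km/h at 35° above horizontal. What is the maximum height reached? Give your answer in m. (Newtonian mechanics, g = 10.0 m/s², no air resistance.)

v₀ = 56.88 km/h × 0.2777777777777778 = 15.8 m/s
H = v₀² × sin²(θ) / (2g) = 15.8² × sin(35°)² / (2 × 10.0) = 249.64 × 0.32899 / 20.0 = 4.106 m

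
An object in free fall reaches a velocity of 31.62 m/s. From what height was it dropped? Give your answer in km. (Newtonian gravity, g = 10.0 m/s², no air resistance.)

h = v² / (2g) = 31.62² / (2 × 10.0) = 49.9912 m
h = 49.9912 m / 1000.0 = 0.04999 km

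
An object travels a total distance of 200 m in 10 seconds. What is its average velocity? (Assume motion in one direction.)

v_avg = Δd / Δt = 200 / 10 = 20.0 m/s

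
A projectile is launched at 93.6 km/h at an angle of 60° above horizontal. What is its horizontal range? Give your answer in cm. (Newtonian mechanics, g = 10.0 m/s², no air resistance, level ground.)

v₀ = 93.6 km/h × 0.2777777777777778 = 26.0 m/s
R = v₀² × sin(2θ) / g = 26.0² × sin(2 × 60°) / 10.0 = 676.0 × 0.866025 / 10.0 = 58.5433 m
R = 58.5433 m / 0.01 = 5854 cm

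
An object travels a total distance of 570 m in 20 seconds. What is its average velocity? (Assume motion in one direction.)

v_avg = Δd / Δt = 570 / 20 = 28.5 m/s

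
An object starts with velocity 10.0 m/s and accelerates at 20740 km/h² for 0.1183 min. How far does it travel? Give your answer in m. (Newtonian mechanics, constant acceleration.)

a = 20740 km/h² × 7.716049382716049e-05 = 1.60031 m/s²
t = 0.1183 min × 60.0 = 7.098 s
d = v₀ × t + ½ × a × t² = 10.0 × 7.098 + 0.5 × 1.60031 × 7.098² = 111.3 m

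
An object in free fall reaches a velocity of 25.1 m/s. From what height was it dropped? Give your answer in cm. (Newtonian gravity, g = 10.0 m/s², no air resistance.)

h = v² / (2g) = 25.1² / (2 × 10.0) = 31.5005 m
h = 31.5005 m / 0.01 = 3150 cm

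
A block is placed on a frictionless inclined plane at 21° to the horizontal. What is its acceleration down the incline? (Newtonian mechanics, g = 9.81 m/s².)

a = g sin(θ) = 9.81 × sin(21°) = 9.81 × 0.3584 = 3.52 m/s²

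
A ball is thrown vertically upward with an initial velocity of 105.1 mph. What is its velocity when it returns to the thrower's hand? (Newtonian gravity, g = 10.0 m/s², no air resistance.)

By conservation of energy (no air resistance), the ball returns to the throw height with the same speed as launch, but directed downward.
|v_ground| = v₀ = 105.1 mph
v_ground = 105.1 mph (downward)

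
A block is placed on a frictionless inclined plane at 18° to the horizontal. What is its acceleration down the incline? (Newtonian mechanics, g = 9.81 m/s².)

a = g sin(θ) = 9.81 × sin(18°) = 9.81 × 0.309 = 3.03 m/s²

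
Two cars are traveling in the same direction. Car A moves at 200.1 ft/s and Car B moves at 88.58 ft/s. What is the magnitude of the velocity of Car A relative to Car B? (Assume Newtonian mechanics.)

v_rel = |v_A - v_B| = |200.1 - 88.58| = 111.52 ft/s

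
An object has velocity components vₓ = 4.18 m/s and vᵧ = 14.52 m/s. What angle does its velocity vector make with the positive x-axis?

θ = arctan(vᵧ/vₓ) = arctan(14.52/4.18) = 73.94°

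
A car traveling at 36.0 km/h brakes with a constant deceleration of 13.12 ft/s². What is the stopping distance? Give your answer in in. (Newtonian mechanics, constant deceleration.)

v₀ = 36.0 km/h × 0.2777777777777778 = 10.0 m/s
a = 13.12 ft/s² × 0.3048 = 3.99898 m/s²
d = v₀² / (2a) = 10.0² / (2 × 3.99898) = 100.0 / 7.99796 = 12.5032 m
d = 12.5032 m / 0.0254 = 492.3 in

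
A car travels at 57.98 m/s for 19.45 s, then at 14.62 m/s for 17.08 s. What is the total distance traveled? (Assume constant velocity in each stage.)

d₁ = v₁t₁ = 57.98 × 19.45 = 1127.711 m
d₂ = v₂t₂ = 14.62 × 17.08 = 249.7096 m
d_total = 1127.711 + 249.7096 = 1377.42 m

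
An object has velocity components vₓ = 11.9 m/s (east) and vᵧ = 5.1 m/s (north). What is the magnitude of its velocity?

|v| = √(vₓ² + vᵧ²) = √(11.9² + 5.1²) = √(167.62) = 12.95 m/s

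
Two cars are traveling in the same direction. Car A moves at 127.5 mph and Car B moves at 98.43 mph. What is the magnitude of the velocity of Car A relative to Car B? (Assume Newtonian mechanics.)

v_rel = |v_A - v_B| = |127.5 - 98.43| = 29.07 mph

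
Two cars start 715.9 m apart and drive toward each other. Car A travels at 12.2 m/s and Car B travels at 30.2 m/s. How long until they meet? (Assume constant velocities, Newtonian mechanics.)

Combined speed: v_combined = 12.2 + 30.2 = 42.4 m/s
Time to meet: t = d/v_combined = 715.9/42.4 = 16.88 s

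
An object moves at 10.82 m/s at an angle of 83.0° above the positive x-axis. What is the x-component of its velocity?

vₓ = v cos(θ) = 10.82 × cos(83.0°) = 1.32 m/s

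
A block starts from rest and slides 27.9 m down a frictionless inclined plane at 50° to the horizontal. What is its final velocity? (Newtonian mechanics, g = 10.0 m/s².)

a = g sin(θ) = 10.0 × sin(50°) = 7.6604 m/s²
v = √(2ad) = √(2 × 7.6604 × 27.9) = 20.67 m/s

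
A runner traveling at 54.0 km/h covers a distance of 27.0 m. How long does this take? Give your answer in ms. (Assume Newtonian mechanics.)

v = 54.0 km/h × 0.2777777777777778 = 15.0 m/s
t = d / v = 27.0 / 15.0 = 1.8 s
t = 1.8 s / 0.001 = 1800 ms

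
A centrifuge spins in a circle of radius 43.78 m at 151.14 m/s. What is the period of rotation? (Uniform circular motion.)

T = 2πr/v = 2π×43.78/151.14 = 1.82 s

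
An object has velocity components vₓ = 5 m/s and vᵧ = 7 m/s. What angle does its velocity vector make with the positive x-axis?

θ = arctan(vᵧ/vₓ) = arctan(7/5) = 54.46°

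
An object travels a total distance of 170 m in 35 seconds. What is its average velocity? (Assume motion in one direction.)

v_avg = Δd / Δt = 170 / 35 = 4.86 m/s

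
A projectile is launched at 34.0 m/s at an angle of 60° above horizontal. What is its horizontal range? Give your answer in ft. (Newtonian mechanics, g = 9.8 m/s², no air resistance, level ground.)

R = v₀² × sin(2θ) / g = 34.0² × sin(2 × 60°) / 9.8 = 1156.0 × 0.866025 / 9.8 = 102.156 m
R = 102.156 m / 0.3048 = 335.2 ft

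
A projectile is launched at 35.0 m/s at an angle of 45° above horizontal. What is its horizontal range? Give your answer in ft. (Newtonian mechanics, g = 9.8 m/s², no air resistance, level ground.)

R = v₀² × sin(2θ) / g = 35.0² × sin(2 × 45°) / 9.8 = 1225.0 × 1.0 / 9.8 = 125.0 m
R = 125.0 m / 0.3048 = 410.1 ft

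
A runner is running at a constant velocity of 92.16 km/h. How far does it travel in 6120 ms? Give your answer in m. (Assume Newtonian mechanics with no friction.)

v = 92.16 km/h × 0.2777777777777778 = 25.6 m/s
t = 6120 ms × 0.001 = 6.12 s
d = v × t = 25.6 × 6.12 = 156.7 m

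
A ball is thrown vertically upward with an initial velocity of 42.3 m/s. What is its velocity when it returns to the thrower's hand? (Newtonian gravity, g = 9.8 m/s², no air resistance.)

By conservation of energy (no air resistance), the ball returns to the throw height with the same speed as launch, but directed downward.
|v_ground| = v₀ = 42.3 m/s
v_ground = 42.3 m/s (downward)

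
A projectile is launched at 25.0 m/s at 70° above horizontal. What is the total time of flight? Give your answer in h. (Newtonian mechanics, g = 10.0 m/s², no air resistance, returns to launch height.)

T = 2 × v₀ × sin(θ) / g = 2 × 25.0 × sin(70°) / 10.0 = 2 × 25.0 × 0.939693 / 10.0 = 4.69847 s
T = 4.69847 s / 3600.0 = 0.001305 h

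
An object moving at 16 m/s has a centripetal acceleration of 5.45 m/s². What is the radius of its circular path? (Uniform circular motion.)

r = v²/a_c = 16²/5.45 = 46.97 m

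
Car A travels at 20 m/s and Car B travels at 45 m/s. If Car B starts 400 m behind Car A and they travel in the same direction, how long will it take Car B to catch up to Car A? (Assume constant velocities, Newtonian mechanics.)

Relative speed: v_rel = 45 - 20 = 25 m/s
Time to catch: t = d₀/v_rel = 400/25 = 16.0 s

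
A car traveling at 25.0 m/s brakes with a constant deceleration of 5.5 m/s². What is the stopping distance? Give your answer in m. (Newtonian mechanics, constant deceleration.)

d = v₀² / (2a) = 25.0² / (2 × 5.5) = 625.0 / 11.0 = 56.82 m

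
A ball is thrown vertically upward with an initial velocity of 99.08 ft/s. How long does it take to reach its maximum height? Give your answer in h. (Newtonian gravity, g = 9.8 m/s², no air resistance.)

v₀ = 99.08 ft/s × 0.3048 = 30.1996 m/s
t_up = v₀ / g = 30.1996 / 9.8 = 3.08159 s
t_up = 3.08159 s / 3600.0 = 0.000856 h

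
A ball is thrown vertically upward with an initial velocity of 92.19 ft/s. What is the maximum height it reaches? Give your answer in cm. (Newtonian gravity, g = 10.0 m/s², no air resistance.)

v₀ = 92.19 ft/s × 0.3048 = 28.0995 m/s
h_max = v₀² / (2g) = 28.0995² / (2 × 10.0) = 789.582 / 20.0 = 39.4791 m
h_max = 39.4791 m / 0.01 = 3948 cm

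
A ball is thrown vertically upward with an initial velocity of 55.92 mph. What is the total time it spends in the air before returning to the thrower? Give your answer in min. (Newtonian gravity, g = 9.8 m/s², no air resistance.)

v₀ = 55.92 mph × 0.44704 = 24.9985 m/s
t_total = 2 × v₀ / g = 2 × 24.9985 / 9.8 = 5.10173 s
t_total = 5.10173 s / 60.0 = 0.08503 min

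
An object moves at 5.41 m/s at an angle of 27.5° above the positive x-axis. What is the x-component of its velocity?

vₓ = v cos(θ) = 5.41 × cos(27.5°) = 4.8 m/s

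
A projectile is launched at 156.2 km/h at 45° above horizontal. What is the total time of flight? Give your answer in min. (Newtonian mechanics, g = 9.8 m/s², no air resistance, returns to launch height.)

v₀ = 156.2 km/h × 0.2777777777777778 = 43.3889 m/s
T = 2 × v₀ × sin(θ) / g = 2 × 43.3889 × sin(45°) / 9.8 = 2 × 43.3889 × 0.707107 / 9.8 = 6.26135 s
T = 6.26135 s / 60.0 = 0.1044 min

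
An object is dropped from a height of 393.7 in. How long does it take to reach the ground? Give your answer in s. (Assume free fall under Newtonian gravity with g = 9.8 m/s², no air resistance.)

h = 393.7 in × 0.0254 = 9.99998 m
t = √(2h/g) = √(2 × 9.99998 / 9.8) = 1.429 s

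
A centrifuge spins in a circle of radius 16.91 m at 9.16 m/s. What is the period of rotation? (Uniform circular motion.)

T = 2πr/v = 2π×16.91/9.16 = 11.6 s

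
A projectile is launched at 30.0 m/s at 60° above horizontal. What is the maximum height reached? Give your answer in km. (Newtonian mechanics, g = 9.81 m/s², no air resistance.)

H = v₀² × sin²(θ) / (2g) = 30.0² × sin(60°)² / (2 × 9.81) = 900.0 × 0.75 / 19.62 = 34.4037 m
H = 34.4037 m / 1000.0 = 0.0344 km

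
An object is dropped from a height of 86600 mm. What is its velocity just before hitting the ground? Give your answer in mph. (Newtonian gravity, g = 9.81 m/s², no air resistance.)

h = 86600 mm × 0.001 = 86.6 m
v = √(2gh) = √(2 × 9.81 × 86.6) = 41.22 m/s
v = 41.22 m/s / 0.44704 = 92.21 mph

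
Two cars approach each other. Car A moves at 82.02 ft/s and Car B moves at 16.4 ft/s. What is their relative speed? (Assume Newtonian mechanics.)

v_rel = v_A + v_B = 82.02 + 16.4 = 98.42 ft/s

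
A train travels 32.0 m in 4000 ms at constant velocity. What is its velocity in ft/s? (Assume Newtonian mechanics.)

t = 4000 ms × 0.001 = 4.0 s
v = d / t = 32.0 / 4.0 = 8.0 m/s
v = 8.0 m/s / 0.3048 = 26.25 ft/s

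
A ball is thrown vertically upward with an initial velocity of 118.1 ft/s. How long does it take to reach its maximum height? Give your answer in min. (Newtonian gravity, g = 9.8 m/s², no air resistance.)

v₀ = 118.1 ft/s × 0.3048 = 35.9969 m/s
t_up = v₀ / g = 35.9969 / 9.8 = 3.67315 s
t_up = 3.67315 s / 60.0 = 0.06122 min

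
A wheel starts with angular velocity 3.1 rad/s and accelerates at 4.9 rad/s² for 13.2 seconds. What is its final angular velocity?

ω = ω₀ + αt = 3.1 + 4.9 × 13.2 = 67.78 rad/s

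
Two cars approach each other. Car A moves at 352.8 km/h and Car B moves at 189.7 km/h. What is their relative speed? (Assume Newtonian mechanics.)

v_rel = v_A + v_B = 352.8 + 189.7 = 542.5 km/h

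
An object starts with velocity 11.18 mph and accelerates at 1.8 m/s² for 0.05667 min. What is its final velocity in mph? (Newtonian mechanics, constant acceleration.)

v₀ = 11.18 mph × 0.44704 = 4.99791 m/s
t = 0.05667 min × 60.0 = 3.4002 s
v = v₀ + a × t = 4.99791 + 1.8 × 3.4002 = 11.1183 m/s
v = 11.1183 m/s / 0.44704 = 24.87 mph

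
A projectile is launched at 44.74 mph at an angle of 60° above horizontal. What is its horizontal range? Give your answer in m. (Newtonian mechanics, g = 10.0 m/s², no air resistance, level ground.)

v₀ = 44.74 mph × 0.44704 = 20.0006 m/s
R = v₀² × sin(2θ) / g = 20.0006² × sin(2 × 60°) / 10.0 = 400.024 × 0.866025 / 10.0 = 34.64 m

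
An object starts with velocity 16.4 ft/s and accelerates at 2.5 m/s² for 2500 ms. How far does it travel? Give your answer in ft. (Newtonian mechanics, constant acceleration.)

v₀ = 16.4 ft/s × 0.3048 = 4.99872 m/s
t = 2500 ms × 0.001 = 2.5 s
d = v₀ × t + ½ × a × t² = 4.99872 × 2.5 + 0.5 × 2.5 × 2.5² = 20.3093 m
d = 20.3093 m / 0.3048 = 66.63 ft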